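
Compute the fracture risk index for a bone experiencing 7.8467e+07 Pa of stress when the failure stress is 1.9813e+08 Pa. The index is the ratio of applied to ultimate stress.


FRI = applied / ultimate
FRI = 7.8467e+07 / 1.9813e+08
FRI = 0.3960


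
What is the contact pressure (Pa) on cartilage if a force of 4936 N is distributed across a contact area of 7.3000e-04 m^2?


P = F / A
P = 4936 / 7.3000e-04
P = 6.7616e+06


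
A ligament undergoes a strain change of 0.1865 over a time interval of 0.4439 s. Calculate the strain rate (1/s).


strain_rate = delta_strain / delta_t
strain_rate = 0.1865 / 0.4439
strain_rate = 0.4201


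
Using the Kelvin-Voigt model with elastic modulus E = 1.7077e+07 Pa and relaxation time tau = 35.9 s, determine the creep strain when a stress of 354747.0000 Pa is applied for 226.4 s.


epsilon(t) = (sigma/E) * (1 - exp(-t/tau))
sigma/E = 354747.0000 / 1.7077e+07 = 0.0208
exp(-t/tau) = exp(-226.4 / 35.9) = 0.0018
epsilon = 0.0208 * (1 - 0.0018)
epsilon = 0.0207


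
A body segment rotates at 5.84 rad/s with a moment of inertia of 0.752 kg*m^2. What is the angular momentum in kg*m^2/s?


L = I * omega
L = 0.752 * 5.84
L = 4.3917


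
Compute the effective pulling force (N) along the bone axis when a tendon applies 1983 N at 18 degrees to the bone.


F_eff = F_tendon * cos(theta)
theta = 18 deg = 0.3142 rad
cos(theta) = 0.9511
F_eff = 1983 * 0.9511
F_eff = 1885.9451


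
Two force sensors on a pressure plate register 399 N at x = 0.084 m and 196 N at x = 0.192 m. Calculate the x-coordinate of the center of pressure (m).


COP_x = (F1*x1 + F2*x2) / (F1 + F2)
COP_x = (399*0.084 + 196*0.192) / (399 + 196)
Numerator = 71.1480
Denominator = 595
COP_x = 0.1196


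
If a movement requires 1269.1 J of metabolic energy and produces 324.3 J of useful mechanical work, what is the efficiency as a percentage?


eta = (W_mech / E_meta) * 100
eta = (324.3 / 1269.1) * 100
ratio = 0.2555
eta = 25.5535


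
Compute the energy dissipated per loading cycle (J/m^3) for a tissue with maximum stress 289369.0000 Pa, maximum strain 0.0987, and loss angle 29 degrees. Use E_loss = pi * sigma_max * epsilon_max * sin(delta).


E_loss = pi * sigma_max * epsilon_max * sin(delta)
delta = 29 deg = 0.5061 rad
sin(delta) = 0.4848
E_loss = pi * 289369.0000 * 0.0987 * 0.4848
E_loss = 43500.1003


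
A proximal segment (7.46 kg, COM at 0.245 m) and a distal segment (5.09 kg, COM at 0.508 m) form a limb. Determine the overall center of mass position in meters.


COM = (m1*x1 + m2*x2) / (m1 + m2)
COM = (7.46*0.245 + 5.09*0.508) / (7.46 + 5.09)
Numerator = 4.4134
Denominator = 12.5500
COM = 0.3517


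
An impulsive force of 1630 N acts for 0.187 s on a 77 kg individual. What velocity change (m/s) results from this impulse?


J = F * dt = 1630 * 0.187 = 304.8100 N*s
delta_v = J / m
delta_v = 304.8100 / 77
delta_v = 3.9586


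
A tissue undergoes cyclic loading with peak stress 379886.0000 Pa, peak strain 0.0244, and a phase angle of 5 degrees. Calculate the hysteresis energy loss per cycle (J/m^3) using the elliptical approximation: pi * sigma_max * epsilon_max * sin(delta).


E_loss = pi * sigma_max * epsilon_max * sin(delta)
delta = 5 deg = 0.0873 rad
sin(delta) = 0.0872
E_loss = pi * 379886.0000 * 0.0244 * 0.0872
E_loss = 2537.9847


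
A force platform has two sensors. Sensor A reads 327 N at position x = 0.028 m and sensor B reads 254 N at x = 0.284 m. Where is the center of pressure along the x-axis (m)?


COP_x = (F1*x1 + F2*x2) / (F1 + F2)
COP_x = (327*0.028 + 254*0.284) / (327 + 254)
Numerator = 81.2920
Denominator = 581
COP_x = 0.1399


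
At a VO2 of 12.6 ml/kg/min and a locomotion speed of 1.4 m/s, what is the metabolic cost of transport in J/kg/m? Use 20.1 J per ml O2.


Power per kg = VO2 * 20.1 / 60
Power per kg = 12.6 * 20.1 / 60 = 4.2210 W/kg
Cost = power_per_kg / speed
Cost = 4.2210 / 1.4
Cost = 3.0150


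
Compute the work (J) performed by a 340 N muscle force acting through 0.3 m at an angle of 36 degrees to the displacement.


W = F * d * cos(theta)
theta = 36 deg = 0.6283 rad
cos(theta) = 0.8090
W = 340 * 0.3 * 0.8090
W = 82.5197


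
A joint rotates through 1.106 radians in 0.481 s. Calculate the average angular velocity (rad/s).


omega = delta_theta / delta_t
omega = 1.106 / 0.481
omega = 2.2994


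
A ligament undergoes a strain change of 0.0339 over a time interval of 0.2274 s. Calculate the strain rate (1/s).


strain_rate = delta_strain / delta_t
strain_rate = 0.0339 / 0.2274
strain_rate = 0.1491


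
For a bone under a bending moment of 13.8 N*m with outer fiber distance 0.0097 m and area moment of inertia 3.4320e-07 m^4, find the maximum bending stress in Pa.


sigma = M * c / I
sigma = 13.8 * 0.0097 / 3.4320e-07
M * c = 0.1339
sigma = 390034.9650


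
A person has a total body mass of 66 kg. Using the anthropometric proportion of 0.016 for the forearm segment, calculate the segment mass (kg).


m_segment = body_mass * fraction
m_segment = 66 * 0.016
m_segment = 1.0560


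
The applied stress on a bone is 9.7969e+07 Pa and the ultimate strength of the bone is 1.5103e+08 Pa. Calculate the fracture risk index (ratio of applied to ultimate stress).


FRI = applied / ultimate
FRI = 9.7969e+07 / 1.5103e+08
FRI = 0.6487


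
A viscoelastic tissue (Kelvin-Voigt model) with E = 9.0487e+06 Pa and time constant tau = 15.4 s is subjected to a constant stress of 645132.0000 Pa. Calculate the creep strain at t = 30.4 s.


epsilon(t) = (sigma/E) * (1 - exp(-t/tau))
sigma/E = 645132.0000 / 9.0487e+06 = 0.0713
exp(-t/tau) = exp(-30.4 / 15.4) = 0.1389
epsilon = 0.0713 * (1 - 0.1389)
epsilon = 0.0614


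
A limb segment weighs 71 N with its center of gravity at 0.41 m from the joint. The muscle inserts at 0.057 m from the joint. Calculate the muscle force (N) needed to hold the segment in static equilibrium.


F_muscle = W * d_load / d_muscle
F_muscle = 71 * 0.41 / 0.057
Numerator = 29.1100
F_muscle = 510.7018


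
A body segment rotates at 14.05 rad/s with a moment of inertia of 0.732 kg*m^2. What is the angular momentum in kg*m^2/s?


L = I * omega
L = 0.732 * 14.05
L = 10.2846


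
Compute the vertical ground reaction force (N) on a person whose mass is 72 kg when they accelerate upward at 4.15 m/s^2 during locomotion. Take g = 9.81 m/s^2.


GRF = m * (g + a)
GRF = 72 * (9.81 + 4.15)
GRF = 72 * 13.9600
GRF = 1005.1200


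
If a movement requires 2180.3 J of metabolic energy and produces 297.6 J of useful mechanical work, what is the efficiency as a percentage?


eta = (W_mech / E_meta) * 100
eta = (297.6 / 2180.3) * 100
ratio = 0.1365
eta = 13.6495


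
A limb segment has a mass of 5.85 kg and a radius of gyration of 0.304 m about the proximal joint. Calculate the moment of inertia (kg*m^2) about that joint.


I = m * k^2
I = 5.85 * 0.304^2
k^2 = 0.0924
I = 0.5406


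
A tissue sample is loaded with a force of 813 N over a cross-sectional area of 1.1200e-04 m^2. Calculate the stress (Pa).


stress = F / A
stress = 813 / 1.1200e-04
stress = 7.2589e+06


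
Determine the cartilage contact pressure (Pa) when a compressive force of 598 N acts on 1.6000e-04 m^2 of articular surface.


P = F / A
P = 598 / 1.6000e-04
P = 3.7375e+06


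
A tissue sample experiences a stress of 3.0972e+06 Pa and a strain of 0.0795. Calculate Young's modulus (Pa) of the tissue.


E = stress / strain
E = 3.0972e+06 / 0.0795
E = 3.8958e+07


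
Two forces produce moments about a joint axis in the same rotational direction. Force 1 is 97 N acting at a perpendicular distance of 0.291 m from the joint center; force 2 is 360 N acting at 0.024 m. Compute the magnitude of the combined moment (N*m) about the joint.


M = F1 * d1 + F2 * d2
M = 97 * 0.291 + 360 * 0.024
M = 28.2270 + 8.6400
M = 36.8670


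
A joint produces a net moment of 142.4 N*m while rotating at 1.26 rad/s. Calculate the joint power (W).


P = M * omega
P = 142.4 * 1.26
P = 179.4240


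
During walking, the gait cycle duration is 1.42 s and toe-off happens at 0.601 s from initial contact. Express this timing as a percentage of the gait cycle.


pct = (event_time / cycle_time) * 100
pct = (0.601 / 1.42) * 100
ratio = 0.4232
pct = 42.3239


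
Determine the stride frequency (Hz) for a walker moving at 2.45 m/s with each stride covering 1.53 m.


f = v / stride_length
f = 2.45 / 1.53
f = 1.6013


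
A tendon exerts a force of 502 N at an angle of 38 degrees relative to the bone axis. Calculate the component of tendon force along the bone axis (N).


F_eff = F_tendon * cos(theta)
theta = 38 deg = 0.6632 rad
cos(theta) = 0.7880
F_eff = 502 * 0.7880
F_eff = 395.5814


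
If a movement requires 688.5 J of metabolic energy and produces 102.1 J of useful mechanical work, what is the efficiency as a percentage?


eta = (W_mech / E_meta) * 100
eta = (102.1 / 688.5) * 100
ratio = 0.1483
eta = 14.8293


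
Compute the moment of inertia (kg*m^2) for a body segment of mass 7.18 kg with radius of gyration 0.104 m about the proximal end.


I = m * k^2
I = 7.18 * 0.104^2
k^2 = 0.0108
I = 0.0777


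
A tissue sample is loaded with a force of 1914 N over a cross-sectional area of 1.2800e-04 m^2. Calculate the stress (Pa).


stress = F / A
stress = 1914 / 1.2800e-04
stress = 1.4953e+07


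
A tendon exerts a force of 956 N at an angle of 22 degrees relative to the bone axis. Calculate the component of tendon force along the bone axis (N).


F_eff = F_tendon * cos(theta)
theta = 22 deg = 0.3840 rad
cos(theta) = 0.9272
F_eff = 956 * 0.9272
F_eff = 886.3878


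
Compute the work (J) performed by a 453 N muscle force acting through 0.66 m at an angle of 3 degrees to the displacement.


W = F * d * cos(theta)
theta = 3 deg = 0.0524 rad
cos(theta) = 0.9986
W = 453 * 0.66 * 0.9986
W = 298.5703


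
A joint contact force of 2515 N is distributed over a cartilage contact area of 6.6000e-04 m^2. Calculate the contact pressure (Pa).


P = F / A
P = 2515 / 6.6000e-04
P = 3.8106e+06


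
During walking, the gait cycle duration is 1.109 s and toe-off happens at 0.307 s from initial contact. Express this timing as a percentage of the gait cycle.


pct = (event_time / cycle_time) * 100
pct = (0.307 / 1.109) * 100
ratio = 0.2768
pct = 27.6826


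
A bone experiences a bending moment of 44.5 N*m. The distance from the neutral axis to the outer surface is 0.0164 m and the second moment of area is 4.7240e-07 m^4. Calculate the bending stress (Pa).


sigma = M * c / I
sigma = 44.5 * 0.0164 / 4.7240e-07
M * c = 0.7298
sigma = 1.5449e+06


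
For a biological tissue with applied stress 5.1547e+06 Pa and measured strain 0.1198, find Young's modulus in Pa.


E = stress / strain
E = 5.1547e+06 / 0.1198
E = 4.3028e+07


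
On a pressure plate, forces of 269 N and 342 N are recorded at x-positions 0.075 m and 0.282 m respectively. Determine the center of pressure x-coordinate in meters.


COP_x = (F1*x1 + F2*x2) / (F1 + F2)
COP_x = (269*0.075 + 342*0.282) / (269 + 342)
Numerator = 116.6190
Denominator = 611
COP_x = 0.1909


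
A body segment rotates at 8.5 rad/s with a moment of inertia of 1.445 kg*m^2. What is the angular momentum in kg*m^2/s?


L = I * omega
L = 1.445 * 8.5
L = 12.2825


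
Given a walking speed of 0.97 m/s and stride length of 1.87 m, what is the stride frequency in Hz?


f = v / stride_length
f = 0.97 / 1.87
f = 0.5187


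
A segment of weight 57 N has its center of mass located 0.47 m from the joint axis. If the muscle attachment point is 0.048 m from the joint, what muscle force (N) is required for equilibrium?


F_muscle = W * d_load / d_muscle
F_muscle = 57 * 0.47 / 0.048
Numerator = 26.7900
F_muscle = 558.1250


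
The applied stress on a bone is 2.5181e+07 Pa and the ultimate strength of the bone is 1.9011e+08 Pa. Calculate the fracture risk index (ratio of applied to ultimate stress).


FRI = applied / ultimate
FRI = 2.5181e+07 / 1.9011e+08
FRI = 0.1325


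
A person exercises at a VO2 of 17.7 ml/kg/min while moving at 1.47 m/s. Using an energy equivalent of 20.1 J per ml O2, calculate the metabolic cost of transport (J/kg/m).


Power per kg = VO2 * 20.1 / 60
Power per kg = 17.7 * 20.1 / 60 = 5.9295 W/kg
Cost = power_per_kg / speed
Cost = 5.9295 / 1.47
Cost = 4.0337


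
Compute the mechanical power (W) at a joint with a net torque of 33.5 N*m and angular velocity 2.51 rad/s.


P = M * omega
P = 33.5 * 2.51
P = 84.0850


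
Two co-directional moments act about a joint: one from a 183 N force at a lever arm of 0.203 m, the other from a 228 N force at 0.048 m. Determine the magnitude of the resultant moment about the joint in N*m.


M = F1 * d1 + F2 * d2
M = 183 * 0.203 + 228 * 0.048
M = 37.1490 + 10.9440
M = 48.0930


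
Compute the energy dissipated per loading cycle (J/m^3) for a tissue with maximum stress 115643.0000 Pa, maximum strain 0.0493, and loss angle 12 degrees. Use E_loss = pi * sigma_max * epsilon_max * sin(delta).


E_loss = pi * sigma_max * epsilon_max * sin(delta)
delta = 12 deg = 0.2094 rad
sin(delta) = 0.2079
E_loss = pi * 115643.0000 * 0.0493 * 0.2079
E_loss = 3723.8746


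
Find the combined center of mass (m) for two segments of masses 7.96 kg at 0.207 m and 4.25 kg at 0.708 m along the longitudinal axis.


COM = (m1*x1 + m2*x2) / (m1 + m2)
COM = (7.96*0.207 + 4.25*0.708) / (7.96 + 4.25)
Numerator = 4.6567
Denominator = 12.2100
COM = 0.3814


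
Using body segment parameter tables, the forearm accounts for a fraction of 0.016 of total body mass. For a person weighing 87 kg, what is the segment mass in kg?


m_segment = body_mass * fraction
m_segment = 87 * 0.016
m_segment = 1.3920


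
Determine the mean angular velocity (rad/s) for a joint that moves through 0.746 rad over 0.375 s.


omega = delta_theta / delta_t
omega = 0.746 / 0.375
omega = 1.9893


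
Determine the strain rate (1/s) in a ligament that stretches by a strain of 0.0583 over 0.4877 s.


strain_rate = delta_strain / delta_t
strain_rate = 0.0583 / 0.4877
strain_rate = 0.1195


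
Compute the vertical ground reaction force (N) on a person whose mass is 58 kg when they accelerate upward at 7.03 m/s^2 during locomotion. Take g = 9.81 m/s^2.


GRF = m * (g + a)
GRF = 58 * (9.81 + 7.03)
GRF = 58 * 16.8400
GRF = 976.7200


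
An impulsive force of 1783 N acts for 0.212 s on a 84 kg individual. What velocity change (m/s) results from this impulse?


J = F * dt = 1783 * 0.212 = 377.9960 N*s
delta_v = J / m
delta_v = 377.9960 / 84
delta_v = 4.5000


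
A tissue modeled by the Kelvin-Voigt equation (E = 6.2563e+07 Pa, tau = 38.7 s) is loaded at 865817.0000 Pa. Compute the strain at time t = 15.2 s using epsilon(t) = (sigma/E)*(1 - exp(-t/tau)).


epsilon(t) = (sigma/E) * (1 - exp(-t/tau))
sigma/E = 865817.0000 / 6.2563e+07 = 0.0138
exp(-t/tau) = exp(-15.2 / 38.7) = 0.6752
epsilon = 0.0138 * (1 - 0.6752)
epsilon = 0.0045


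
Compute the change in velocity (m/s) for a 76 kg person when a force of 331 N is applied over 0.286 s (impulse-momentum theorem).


J = F * dt = 331 * 0.286 = 94.6660 N*s
delta_v = J / m
delta_v = 94.6660 / 76
delta_v = 1.2456


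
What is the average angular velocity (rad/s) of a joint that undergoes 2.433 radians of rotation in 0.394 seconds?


omega = delta_theta / delta_t
omega = 2.433 / 0.394
omega = 6.1751


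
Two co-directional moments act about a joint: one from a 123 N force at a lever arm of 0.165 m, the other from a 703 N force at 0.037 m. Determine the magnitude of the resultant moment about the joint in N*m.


M = F1 * d1 + F2 * d2
M = 123 * 0.165 + 703 * 0.037
M = 20.2950 + 26.0110
M = 46.3060


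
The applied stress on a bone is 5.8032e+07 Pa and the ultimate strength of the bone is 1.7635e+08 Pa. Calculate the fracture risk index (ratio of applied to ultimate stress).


FRI = applied / ultimate
FRI = 5.8032e+07 / 1.7635e+08
FRI = 0.3291


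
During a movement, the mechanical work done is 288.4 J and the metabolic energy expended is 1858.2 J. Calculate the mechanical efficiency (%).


eta = (W_mech / E_meta) * 100
eta = (288.4 / 1858.2) * 100
ratio = 0.1552
eta = 15.5204


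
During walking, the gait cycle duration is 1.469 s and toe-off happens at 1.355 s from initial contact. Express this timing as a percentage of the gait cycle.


pct = (event_time / cycle_time) * 100
pct = (1.355 / 1.469) * 100
ratio = 0.9224
pct = 92.2396


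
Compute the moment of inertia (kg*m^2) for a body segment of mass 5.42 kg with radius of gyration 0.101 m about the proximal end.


I = m * k^2
I = 5.42 * 0.101^2
k^2 = 0.0102
I = 0.0553


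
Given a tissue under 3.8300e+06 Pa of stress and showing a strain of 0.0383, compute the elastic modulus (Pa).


E = stress / strain
E = 3.8300e+06 / 0.0383
E = 1.0000e+08


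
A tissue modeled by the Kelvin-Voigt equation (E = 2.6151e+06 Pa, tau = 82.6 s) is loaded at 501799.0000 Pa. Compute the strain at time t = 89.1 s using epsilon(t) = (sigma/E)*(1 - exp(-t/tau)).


epsilon(t) = (sigma/E) * (1 - exp(-t/tau))
sigma/E = 501799.0000 / 2.6151e+06 = 0.1919
exp(-t/tau) = exp(-89.1 / 82.6) = 0.3400
epsilon = 0.1919 * (1 - 0.3400)
epsilon = 0.1266


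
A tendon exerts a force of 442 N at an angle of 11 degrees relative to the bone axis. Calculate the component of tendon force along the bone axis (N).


F_eff = F_tendon * cos(theta)
theta = 11 deg = 0.1920 rad
cos(theta) = 0.9816
F_eff = 442 * 0.9816
F_eff = 433.8792


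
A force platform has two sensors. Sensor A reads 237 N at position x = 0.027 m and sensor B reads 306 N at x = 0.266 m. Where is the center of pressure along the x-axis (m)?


COP_x = (F1*x1 + F2*x2) / (F1 + F2)
COP_x = (237*0.027 + 306*0.266) / (237 + 306)
Numerator = 87.7950
Denominator = 543
COP_x = 0.1617


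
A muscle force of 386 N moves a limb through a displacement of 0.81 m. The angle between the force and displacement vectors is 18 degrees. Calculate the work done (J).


W = F * d * cos(theta)
theta = 18 deg = 0.3142 rad
cos(theta) = 0.9511
W = 386 * 0.81 * 0.9511
W = 297.3573


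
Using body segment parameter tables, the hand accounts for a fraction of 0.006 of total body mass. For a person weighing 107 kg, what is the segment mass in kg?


m_segment = body_mass * fraction
m_segment = 107 * 0.006
m_segment = 0.6420


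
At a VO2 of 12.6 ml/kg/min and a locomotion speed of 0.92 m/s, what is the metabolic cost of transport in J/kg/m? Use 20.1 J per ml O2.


Power per kg = VO2 * 20.1 / 60
Power per kg = 12.6 * 20.1 / 60 = 4.2210 W/kg
Cost = power_per_kg / speed
Cost = 4.2210 / 0.92
Cost = 4.5880


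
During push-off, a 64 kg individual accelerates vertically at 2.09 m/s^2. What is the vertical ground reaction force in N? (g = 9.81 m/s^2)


GRF = m * (g + a)
GRF = 64 * (9.81 + 2.09)
GRF = 64 * 11.9000
GRF = 761.6000


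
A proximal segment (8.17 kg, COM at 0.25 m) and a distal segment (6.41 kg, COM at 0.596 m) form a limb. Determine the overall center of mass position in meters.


COM = (m1*x1 + m2*x2) / (m1 + m2)
COM = (8.17*0.25 + 6.41*0.596) / (8.17 + 6.41)
Numerator = 5.8629
Denominator = 14.5800
COM = 0.4021


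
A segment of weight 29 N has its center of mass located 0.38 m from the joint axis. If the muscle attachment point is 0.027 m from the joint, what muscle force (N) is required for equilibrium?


F_muscle = W * d_load / d_muscle
F_muscle = 29 * 0.38 / 0.027
Numerator = 11.0200
F_muscle = 408.1481


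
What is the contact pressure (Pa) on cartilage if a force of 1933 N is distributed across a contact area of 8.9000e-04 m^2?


P = F / A
P = 1933 / 8.9000e-04
P = 2.1719e+06


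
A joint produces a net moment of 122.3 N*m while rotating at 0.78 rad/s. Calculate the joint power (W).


P = M * omega
P = 122.3 * 0.78
P = 95.3940


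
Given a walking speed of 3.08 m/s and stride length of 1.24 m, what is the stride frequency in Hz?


f = v / stride_length
f = 3.08 / 1.24
f = 2.4839


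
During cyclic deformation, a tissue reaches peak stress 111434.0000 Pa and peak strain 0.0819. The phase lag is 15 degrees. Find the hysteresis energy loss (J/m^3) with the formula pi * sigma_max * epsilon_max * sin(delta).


E_loss = pi * sigma_max * epsilon_max * sin(delta)
delta = 15 deg = 0.2618 rad
sin(delta) = 0.2588
E_loss = pi * 111434.0000 * 0.0819 * 0.2588
E_loss = 7420.7487


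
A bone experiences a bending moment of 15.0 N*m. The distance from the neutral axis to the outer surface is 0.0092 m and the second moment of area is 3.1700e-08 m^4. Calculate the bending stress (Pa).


sigma = M * c / I
sigma = 15.0 * 0.0092 / 3.1700e-08
M * c = 0.1380
sigma = 4.3533e+06


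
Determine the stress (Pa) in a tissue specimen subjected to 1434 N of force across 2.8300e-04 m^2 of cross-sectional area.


stress = F / A
stress = 1434 / 2.8300e-04
stress = 5.0671e+06


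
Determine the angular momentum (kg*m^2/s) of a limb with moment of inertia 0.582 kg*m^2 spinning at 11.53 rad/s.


L = I * omega
L = 0.582 * 11.53
L = 6.7105


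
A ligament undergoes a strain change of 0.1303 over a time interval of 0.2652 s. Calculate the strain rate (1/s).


strain_rate = delta_strain / delta_t
strain_rate = 0.1303 / 0.2652
strain_rate = 0.4913


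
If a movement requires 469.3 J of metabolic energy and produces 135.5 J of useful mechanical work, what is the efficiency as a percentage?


eta = (W_mech / E_meta) * 100
eta = (135.5 / 469.3) * 100
ratio = 0.2887
eta = 28.8728


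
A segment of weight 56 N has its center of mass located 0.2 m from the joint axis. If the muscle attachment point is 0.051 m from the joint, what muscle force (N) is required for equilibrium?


F_muscle = W * d_load / d_muscle
F_muscle = 56 * 0.2 / 0.051
Numerator = 11.2000
F_muscle = 219.6078


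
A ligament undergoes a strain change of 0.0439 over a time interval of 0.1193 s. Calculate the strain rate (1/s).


strain_rate = delta_strain / delta_t
strain_rate = 0.0439 / 0.1193
strain_rate = 0.3680


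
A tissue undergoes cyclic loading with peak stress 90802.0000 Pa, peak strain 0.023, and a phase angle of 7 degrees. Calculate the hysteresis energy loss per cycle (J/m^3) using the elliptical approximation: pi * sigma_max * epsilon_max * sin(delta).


E_loss = pi * sigma_max * epsilon_max * sin(delta)
delta = 7 deg = 0.1222 rad
sin(delta) = 0.1219
E_loss = pi * 90802.0000 * 0.023 * 0.1219
E_loss = 799.5904


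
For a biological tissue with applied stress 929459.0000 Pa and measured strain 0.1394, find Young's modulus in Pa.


E = stress / strain
E = 929459.0000 / 0.1394
E = 6.6676e+06


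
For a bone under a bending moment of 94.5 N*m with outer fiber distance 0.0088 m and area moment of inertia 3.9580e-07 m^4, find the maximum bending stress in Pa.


sigma = M * c / I
sigma = 94.5 * 0.0088 / 3.9580e-07
M * c = 0.8316
sigma = 2.1011e+06


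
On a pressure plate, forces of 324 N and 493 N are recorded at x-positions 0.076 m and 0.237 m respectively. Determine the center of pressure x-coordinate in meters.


COP_x = (F1*x1 + F2*x2) / (F1 + F2)
COP_x = (324*0.076 + 493*0.237) / (324 + 493)
Numerator = 141.4650
Denominator = 817
COP_x = 0.1732


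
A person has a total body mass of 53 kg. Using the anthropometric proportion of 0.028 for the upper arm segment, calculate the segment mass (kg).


m_segment = body_mass * fraction
m_segment = 53 * 0.028
m_segment = 1.4840


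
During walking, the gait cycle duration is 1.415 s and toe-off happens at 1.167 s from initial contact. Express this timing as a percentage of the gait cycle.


pct = (event_time / cycle_time) * 100
pct = (1.167 / 1.415) * 100
ratio = 0.8247
pct = 82.4735


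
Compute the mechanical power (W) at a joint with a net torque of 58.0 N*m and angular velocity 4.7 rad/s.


P = M * omega
P = 58.0 * 4.7
P = 272.6000


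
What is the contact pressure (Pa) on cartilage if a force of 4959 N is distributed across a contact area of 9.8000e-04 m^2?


P = F / A
P = 4959 / 9.8000e-04
P = 5.0602e+06


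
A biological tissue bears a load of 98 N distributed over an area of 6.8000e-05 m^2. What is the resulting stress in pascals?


stress = F / A
stress = 98 / 6.8000e-05
stress = 1.4412e+06


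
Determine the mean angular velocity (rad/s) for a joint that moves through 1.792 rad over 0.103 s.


omega = delta_theta / delta_t
omega = 1.792 / 0.103
omega = 17.3981


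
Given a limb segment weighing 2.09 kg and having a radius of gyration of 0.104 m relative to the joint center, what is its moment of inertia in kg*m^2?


I = m * k^2
I = 2.09 * 0.104^2
k^2 = 0.0108
I = 0.0226


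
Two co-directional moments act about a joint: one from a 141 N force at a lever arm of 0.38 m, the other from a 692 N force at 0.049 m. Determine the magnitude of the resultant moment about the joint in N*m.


M = F1 * d1 + F2 * d2
M = 141 * 0.38 + 692 * 0.049
M = 53.5800 + 33.9080
M = 87.4880


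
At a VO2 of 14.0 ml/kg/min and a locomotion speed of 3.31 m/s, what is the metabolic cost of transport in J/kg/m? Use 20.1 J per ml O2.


Power per kg = VO2 * 20.1 / 60
Power per kg = 14.0 * 20.1 / 60 = 4.6900 W/kg
Cost = power_per_kg / speed
Cost = 4.6900 / 3.31
Cost = 1.4169


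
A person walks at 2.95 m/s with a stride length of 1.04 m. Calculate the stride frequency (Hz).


f = v / stride_length
f = 2.95 / 1.04
f = 2.8365


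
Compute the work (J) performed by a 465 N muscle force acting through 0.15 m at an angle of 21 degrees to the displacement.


W = F * d * cos(theta)
theta = 21 deg = 0.3665 rad
cos(theta) = 0.9336
W = 465 * 0.15 * 0.9336
W = 65.1172


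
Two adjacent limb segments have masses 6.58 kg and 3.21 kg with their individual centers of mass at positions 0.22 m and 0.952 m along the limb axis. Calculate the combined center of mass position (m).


COM = (m1*x1 + m2*x2) / (m1 + m2)
COM = (6.58*0.22 + 3.21*0.952) / (6.58 + 3.21)
Numerator = 4.5035
Denominator = 9.7900
COM = 0.4600


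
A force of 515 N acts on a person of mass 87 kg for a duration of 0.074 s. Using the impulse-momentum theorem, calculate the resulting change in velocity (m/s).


J = F * dt = 515 * 0.074 = 38.1100 N*s
delta_v = J / m
delta_v = 38.1100 / 87
delta_v = 0.4380


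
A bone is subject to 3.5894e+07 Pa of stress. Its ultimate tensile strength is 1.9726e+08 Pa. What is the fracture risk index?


FRI = applied / ultimate
FRI = 3.5894e+07 / 1.9726e+08
FRI = 0.1820


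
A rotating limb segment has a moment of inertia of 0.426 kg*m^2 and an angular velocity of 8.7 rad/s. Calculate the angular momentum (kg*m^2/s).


L = I * omega
L = 0.426 * 8.7
L = 3.7062


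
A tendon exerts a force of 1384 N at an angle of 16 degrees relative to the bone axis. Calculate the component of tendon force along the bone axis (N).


F_eff = F_tendon * cos(theta)
theta = 16 deg = 0.2793 rad
cos(theta) = 0.9613
F_eff = 1384 * 0.9613
F_eff = 1330.3862


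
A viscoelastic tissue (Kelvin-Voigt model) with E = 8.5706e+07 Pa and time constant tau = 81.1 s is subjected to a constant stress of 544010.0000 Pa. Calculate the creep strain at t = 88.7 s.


epsilon(t) = (sigma/E) * (1 - exp(-t/tau))
sigma/E = 544010.0000 / 8.5706e+07 = 0.0063
exp(-t/tau) = exp(-88.7 / 81.1) = 0.3350
epsilon = 0.0063 * (1 - 0.3350)
epsilon = 0.0042


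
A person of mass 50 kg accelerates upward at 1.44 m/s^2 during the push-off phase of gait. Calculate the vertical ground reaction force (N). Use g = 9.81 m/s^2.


GRF = m * (g + a)
GRF = 50 * (9.81 + 1.44)
GRF = 50 * 11.2500
GRF = 562.5000


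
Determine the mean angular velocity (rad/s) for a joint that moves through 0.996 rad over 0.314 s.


omega = delta_theta / delta_t
omega = 0.996 / 0.314
omega = 3.1720


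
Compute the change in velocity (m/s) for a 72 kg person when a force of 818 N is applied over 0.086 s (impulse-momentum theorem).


J = F * dt = 818 * 0.086 = 70.3480 N*s
delta_v = J / m
delta_v = 70.3480 / 72
delta_v = 0.9771


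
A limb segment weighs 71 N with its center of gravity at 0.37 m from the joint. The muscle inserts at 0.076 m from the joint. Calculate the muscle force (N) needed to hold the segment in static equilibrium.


F_muscle = W * d_load / d_muscle
F_muscle = 71 * 0.37 / 0.076
Numerator = 26.2700
F_muscle = 345.6579


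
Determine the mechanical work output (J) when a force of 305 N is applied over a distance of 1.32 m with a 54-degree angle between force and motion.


W = F * d * cos(theta)
theta = 54 deg = 0.9425 rad
cos(theta) = 0.5878
W = 305 * 1.32 * 0.5878
W = 236.6423


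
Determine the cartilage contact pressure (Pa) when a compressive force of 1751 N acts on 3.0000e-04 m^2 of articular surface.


P = F / A
P = 1751 / 3.0000e-04
P = 5.8367e+06


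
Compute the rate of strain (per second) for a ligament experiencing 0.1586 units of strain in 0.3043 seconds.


strain_rate = delta_strain / delta_t
strain_rate = 0.1586 / 0.3043
strain_rate = 0.5212


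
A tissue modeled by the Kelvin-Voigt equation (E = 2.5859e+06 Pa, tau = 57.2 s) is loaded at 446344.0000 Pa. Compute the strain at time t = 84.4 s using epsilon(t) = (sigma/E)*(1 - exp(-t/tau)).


epsilon(t) = (sigma/E) * (1 - exp(-t/tau))
sigma/E = 446344.0000 / 2.5859e+06 = 0.1726
exp(-t/tau) = exp(-84.4 / 57.2) = 0.2287
epsilon = 0.1726 * (1 - 0.2287)
epsilon = 0.1331


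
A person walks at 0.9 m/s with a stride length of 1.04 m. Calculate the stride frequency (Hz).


f = v / stride_length
f = 0.9 / 1.04
f = 0.8654


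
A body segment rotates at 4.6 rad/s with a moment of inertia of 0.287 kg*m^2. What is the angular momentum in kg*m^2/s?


L = I * omega
L = 0.287 * 4.6
L = 1.3202


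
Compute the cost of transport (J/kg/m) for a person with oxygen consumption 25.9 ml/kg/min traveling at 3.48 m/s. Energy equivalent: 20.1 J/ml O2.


Power per kg = VO2 * 20.1 / 60
Power per kg = 25.9 * 20.1 / 60 = 8.6765 W/kg
Cost = power_per_kg / speed
Cost = 8.6765 / 3.48
Cost = 2.4932


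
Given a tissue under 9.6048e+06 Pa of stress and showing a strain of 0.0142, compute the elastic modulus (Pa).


E = stress / strain
E = 9.6048e+06 / 0.0142
E = 6.7639e+08


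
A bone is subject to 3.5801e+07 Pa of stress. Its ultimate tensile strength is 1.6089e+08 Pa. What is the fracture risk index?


FRI = applied / ultimate
FRI = 3.5801e+07 / 1.6089e+08
FRI = 0.2225


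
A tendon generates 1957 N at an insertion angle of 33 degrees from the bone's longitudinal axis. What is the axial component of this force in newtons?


F_eff = F_tendon * cos(theta)
theta = 33 deg = 0.5760 rad
cos(theta) = 0.8387
F_eff = 1957 * 0.8387
F_eff = 1641.2783


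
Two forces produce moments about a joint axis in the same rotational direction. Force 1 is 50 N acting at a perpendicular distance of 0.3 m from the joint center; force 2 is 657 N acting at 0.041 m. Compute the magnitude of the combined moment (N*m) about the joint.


M = F1 * d1 + F2 * d2
M = 50 * 0.3 + 657 * 0.041
M = 15.0000 + 26.9370
M = 41.9370


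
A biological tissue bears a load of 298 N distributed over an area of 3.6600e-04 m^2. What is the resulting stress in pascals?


stress = F / A
stress = 298 / 3.6600e-04
stress = 814207.6503


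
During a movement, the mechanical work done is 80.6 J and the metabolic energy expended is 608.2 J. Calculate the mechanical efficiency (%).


eta = (W_mech / E_meta) * 100
eta = (80.6 / 608.2) * 100
ratio = 0.1325
eta = 13.2522


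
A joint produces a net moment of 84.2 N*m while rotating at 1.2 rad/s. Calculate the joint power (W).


P = M * omega
P = 84.2 * 1.2
P = 101.0400


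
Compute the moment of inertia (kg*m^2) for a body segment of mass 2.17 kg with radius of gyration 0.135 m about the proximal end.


I = m * k^2
I = 2.17 * 0.135^2
k^2 = 0.0182
I = 0.0395


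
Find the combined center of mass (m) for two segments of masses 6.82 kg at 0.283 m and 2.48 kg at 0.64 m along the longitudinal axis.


COM = (m1*x1 + m2*x2) / (m1 + m2)
COM = (6.82*0.283 + 2.48*0.64) / (6.82 + 2.48)
Numerator = 3.5173
Denominator = 9.3000
COM = 0.3782


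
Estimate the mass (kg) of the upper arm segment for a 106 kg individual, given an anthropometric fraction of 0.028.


m_segment = body_mass * fraction
m_segment = 106 * 0.028
m_segment = 2.9680


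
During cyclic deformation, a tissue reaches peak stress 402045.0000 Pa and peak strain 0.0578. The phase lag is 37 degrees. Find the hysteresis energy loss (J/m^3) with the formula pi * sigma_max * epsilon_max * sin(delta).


E_loss = pi * sigma_max * epsilon_max * sin(delta)
delta = 37 deg = 0.6458 rad
sin(delta) = 0.6018
E_loss = pi * 402045.0000 * 0.0578 * 0.6018
E_loss = 43935.4826


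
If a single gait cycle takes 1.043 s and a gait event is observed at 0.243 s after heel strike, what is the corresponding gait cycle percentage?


pct = (event_time / cycle_time) * 100
pct = (0.243 / 1.043) * 100
ratio = 0.2330
pct = 23.2982


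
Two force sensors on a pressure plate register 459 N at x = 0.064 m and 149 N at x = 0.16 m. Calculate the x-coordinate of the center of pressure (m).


COP_x = (F1*x1 + F2*x2) / (F1 + F2)
COP_x = (459*0.064 + 149*0.16) / (459 + 149)
Numerator = 53.2160
Denominator = 608
COP_x = 0.0875


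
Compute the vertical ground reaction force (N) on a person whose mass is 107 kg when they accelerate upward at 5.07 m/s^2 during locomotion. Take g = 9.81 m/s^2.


GRF = m * (g + a)
GRF = 107 * (9.81 + 5.07)
GRF = 107 * 14.8800
GRF = 1592.1600


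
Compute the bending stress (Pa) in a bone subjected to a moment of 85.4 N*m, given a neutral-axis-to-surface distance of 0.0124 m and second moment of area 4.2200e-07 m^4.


sigma = M * c / I
sigma = 85.4 * 0.0124 / 4.2200e-07
M * c = 1.0590
sigma = 2.5094e+06


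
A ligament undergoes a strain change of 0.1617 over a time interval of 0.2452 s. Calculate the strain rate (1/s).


strain_rate = delta_strain / delta_t
strain_rate = 0.1617 / 0.2452
strain_rate = 0.6595


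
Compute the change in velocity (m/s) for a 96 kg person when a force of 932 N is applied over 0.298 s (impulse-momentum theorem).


J = F * dt = 932 * 0.298 = 277.7360 N*s
delta_v = J / m
delta_v = 277.7360 / 96
delta_v = 2.8931


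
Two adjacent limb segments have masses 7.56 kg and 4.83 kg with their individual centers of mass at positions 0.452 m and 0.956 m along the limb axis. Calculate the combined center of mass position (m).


COM = (m1*x1 + m2*x2) / (m1 + m2)
COM = (7.56*0.452 + 4.83*0.956) / (7.56 + 4.83)
Numerator = 8.0346
Denominator = 12.3900
COM = 0.6485


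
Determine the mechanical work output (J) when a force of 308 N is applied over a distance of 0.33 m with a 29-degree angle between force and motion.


W = F * d * cos(theta)
theta = 29 deg = 0.5061 rad
cos(theta) = 0.8746
W = 308 * 0.33 * 0.8746
W = 88.8963


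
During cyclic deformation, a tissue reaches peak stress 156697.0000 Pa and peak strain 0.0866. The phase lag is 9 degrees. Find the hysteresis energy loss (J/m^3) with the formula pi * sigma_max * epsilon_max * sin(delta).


E_loss = pi * sigma_max * epsilon_max * sin(delta)
delta = 9 deg = 0.1571 rad
sin(delta) = 0.1564
E_loss = pi * 156697.0000 * 0.0866 * 0.1564
E_loss = 6669.0026


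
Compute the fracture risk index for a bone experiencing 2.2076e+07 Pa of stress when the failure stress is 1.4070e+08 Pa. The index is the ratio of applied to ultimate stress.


FRI = applied / ultimate
FRI = 2.2076e+07 / 1.4070e+08
FRI = 0.1569


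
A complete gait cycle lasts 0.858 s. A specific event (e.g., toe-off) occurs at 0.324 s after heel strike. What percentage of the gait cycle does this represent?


pct = (event_time / cycle_time) * 100
pct = (0.324 / 0.858) * 100
ratio = 0.3776
pct = 37.7622


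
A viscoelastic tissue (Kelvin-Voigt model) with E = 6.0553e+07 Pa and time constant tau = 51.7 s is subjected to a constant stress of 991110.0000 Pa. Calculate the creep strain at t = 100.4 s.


epsilon(t) = (sigma/E) * (1 - exp(-t/tau))
sigma/E = 991110.0000 / 6.0553e+07 = 0.0164
exp(-t/tau) = exp(-100.4 / 51.7) = 0.1434
epsilon = 0.0164 * (1 - 0.1434)
epsilon = 0.0140


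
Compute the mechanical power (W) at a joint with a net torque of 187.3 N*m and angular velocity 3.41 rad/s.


P = M * omega
P = 187.3 * 3.41
P = 638.6930


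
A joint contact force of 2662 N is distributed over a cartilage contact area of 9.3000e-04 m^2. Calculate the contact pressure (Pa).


P = F / A
P = 2662 / 9.3000e-04
P = 2.8624e+06


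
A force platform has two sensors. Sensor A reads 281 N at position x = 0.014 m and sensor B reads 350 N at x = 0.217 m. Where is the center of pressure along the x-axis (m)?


COP_x = (F1*x1 + F2*x2) / (F1 + F2)
COP_x = (281*0.014 + 350*0.217) / (281 + 350)
Numerator = 79.8840
Denominator = 631
COP_x = 0.1266


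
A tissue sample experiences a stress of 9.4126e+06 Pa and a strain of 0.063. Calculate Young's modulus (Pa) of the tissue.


E = stress / strain
E = 9.4126e+06 / 0.063
E = 1.4941e+08


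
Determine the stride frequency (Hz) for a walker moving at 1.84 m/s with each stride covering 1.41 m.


f = v / stride_length
f = 1.84 / 1.41
f = 1.3050


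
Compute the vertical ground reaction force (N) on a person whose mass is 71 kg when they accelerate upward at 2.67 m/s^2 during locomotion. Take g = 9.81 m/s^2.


GRF = m * (g + a)
GRF = 71 * (9.81 + 2.67)
GRF = 71 * 12.4800
GRF = 886.0800


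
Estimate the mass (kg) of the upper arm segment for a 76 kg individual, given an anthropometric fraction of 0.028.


m_segment = body_mass * fraction
m_segment = 76 * 0.028
m_segment = 2.1280


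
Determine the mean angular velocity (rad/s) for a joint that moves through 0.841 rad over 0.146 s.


omega = delta_theta / delta_t
omega = 0.841 / 0.146
omega = 5.7603


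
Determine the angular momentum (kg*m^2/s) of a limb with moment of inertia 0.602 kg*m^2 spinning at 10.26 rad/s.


L = I * omega
L = 0.602 * 10.26
L = 6.1765


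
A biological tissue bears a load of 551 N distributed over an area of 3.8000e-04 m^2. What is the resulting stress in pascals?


stress = F / A
stress = 551 / 3.8000e-04
stress = 1.4500e+06


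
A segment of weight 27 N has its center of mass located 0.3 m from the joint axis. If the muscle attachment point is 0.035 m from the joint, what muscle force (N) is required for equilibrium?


F_muscle = W * d_load / d_muscle
F_muscle = 27 * 0.3 / 0.035
Numerator = 8.1000
F_muscle = 231.4286


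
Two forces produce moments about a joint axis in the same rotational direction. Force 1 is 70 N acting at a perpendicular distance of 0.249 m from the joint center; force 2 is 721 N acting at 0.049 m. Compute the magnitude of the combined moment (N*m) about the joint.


M = F1 * d1 + F2 * d2
M = 70 * 0.249 + 721 * 0.049
M = 17.4300 + 35.3290
M = 52.7590


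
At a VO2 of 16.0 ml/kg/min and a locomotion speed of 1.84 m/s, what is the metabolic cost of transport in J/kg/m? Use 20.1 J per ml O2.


Power per kg = VO2 * 20.1 / 60
Power per kg = 16.0 * 20.1 / 60 = 5.3600 W/kg
Cost = power_per_kg / speed
Cost = 5.3600 / 1.84
Cost = 2.9130


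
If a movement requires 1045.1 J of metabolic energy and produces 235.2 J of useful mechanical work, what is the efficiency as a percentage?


eta = (W_mech / E_meta) * 100
eta = (235.2 / 1045.1) * 100
ratio = 0.2251
eta = 22.5050


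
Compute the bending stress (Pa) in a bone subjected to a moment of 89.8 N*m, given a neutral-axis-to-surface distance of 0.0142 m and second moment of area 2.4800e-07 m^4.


sigma = M * c / I
sigma = 89.8 * 0.0142 / 2.4800e-07
M * c = 1.2752
sigma = 5.1418e+06


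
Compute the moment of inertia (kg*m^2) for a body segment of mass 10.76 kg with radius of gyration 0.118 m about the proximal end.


I = m * k^2
I = 10.76 * 0.118^2
k^2 = 0.0139
I = 0.1498
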